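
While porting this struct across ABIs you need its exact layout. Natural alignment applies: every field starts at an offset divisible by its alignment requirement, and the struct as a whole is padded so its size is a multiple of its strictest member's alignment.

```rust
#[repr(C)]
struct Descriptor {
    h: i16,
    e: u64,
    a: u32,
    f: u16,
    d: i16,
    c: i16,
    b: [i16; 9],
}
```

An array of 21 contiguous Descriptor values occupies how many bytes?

@0: h [2B, align 2] → 2
+6 pad (align 8)
@8: e [8B, align 8] → 16
@16: a [4B, align 4] → 20
@20: f [2B, align 2] → 22
@22: d [2B, align 2] → 24
@24: c [2B, align 2] → 26
@26: b [18B, align 2] → 44
+4 tail pad (align 8)
size 48, align 8
array of 21: 21 × 48 = 1008

1008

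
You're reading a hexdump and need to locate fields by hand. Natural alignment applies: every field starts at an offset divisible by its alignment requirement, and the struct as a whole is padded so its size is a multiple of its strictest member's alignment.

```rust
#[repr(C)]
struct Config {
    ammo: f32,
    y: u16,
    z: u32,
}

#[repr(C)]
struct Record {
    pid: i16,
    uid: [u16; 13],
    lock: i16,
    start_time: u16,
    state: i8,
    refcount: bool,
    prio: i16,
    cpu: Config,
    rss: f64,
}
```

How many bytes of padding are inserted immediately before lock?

Config: 0..4  ammo  (4B, 4-aligned); 4..6  y  (2B, 2-aligned); 6..8  -- padding (2B); 8..12  z  (4B, 4-aligned); sizeof = 12, alignof = 4
0..2  pid  (2B, 2-aligned)
2..28  uid  (26B, 2-aligned)
28..30  lock  (2B, 2-aligned)

0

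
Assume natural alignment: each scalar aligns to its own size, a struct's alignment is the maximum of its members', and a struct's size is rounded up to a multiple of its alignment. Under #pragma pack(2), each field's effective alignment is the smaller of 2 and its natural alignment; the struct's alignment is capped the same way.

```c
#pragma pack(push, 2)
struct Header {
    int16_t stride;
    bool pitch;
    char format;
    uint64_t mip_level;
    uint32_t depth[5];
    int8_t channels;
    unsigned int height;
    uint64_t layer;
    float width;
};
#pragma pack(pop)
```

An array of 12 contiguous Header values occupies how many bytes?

600

stride at 0 (size 2, align 2) → ends 2
pitch at 2 (size 1, align 1) → ends 3
format at 3 (size 1, align 1) → ends 4
mip_level at 4 (size 8, align 2) → ends 12
depth at 12 (size 20, align 2) → ends 32
channels at 32 (size 1, align 1) → ends 33
pad 1 to align 2 for height
height at 34 (size 4, align 2) → ends 38
layer at 38 (size 8, align 2) → ends 46
width at 46 (size 4, align 2) → ends 50
total 50 bytes, alignment 2
array of 12: 12 × 50 = 600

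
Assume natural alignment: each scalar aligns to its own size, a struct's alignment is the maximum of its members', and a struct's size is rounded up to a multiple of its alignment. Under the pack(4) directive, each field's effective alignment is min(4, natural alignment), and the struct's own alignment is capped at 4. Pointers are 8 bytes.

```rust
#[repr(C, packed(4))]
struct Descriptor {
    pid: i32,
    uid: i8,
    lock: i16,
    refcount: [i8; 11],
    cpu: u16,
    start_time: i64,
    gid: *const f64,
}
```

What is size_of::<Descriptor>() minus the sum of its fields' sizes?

4

0..4  pid  (4B, 4-aligned)
4..5  uid  (1B, 1-aligned)
5..6  -- padding (1B)
6..8  lock  (2B, 2-aligned)
8..19  refcount  (11B, 1-aligned)
19..20  -- padding (1B)
20..22  cpu  (2B, 2-aligned)
22..24  -- padding (2B)
24..32  start_time  (8B, 4-aligned)
32..40  gid  (8B, 4-aligned)
sizeof = 40, alignof = 4
data bytes 36, size 40 → padding 4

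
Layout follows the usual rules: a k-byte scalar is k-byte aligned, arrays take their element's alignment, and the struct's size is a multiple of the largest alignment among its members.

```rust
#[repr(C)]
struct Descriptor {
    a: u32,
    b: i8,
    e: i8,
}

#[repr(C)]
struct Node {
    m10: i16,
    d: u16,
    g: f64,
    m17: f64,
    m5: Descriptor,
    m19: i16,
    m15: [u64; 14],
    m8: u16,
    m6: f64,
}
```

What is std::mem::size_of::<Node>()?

Descriptor: a at 0 (size 4, align 4) → ends 4; b at 4 (size 1, align 1) → ends 5; e at 5 (size 1, align 1) → ends 6; tail pad 2 to reach multiple of 4; total 8 bytes, alignment 4
m10 at 0 (size 2, align 2) → ends 2
d at 2 (size 2, align 2) → ends 4
pad 4 to align 8 for g
g at 8 (size 8, align 8) → ends 16
m17 at 16 (size 8, align 8) → ends 24
m5 at 24 (size 8, align 4) → ends 32
m19 at 32 (size 2, align 2) → ends 34
pad 6 to align 8 for m15
m15 at 40 (size 112, align 8) → ends 152
m8 at 152 (size 2, align 2) → ends 154
pad 6 to align 8 for m6
m6 at 160 (size 8, align 8) → ends 168
total 168 bytes, alignment 8

168 bytes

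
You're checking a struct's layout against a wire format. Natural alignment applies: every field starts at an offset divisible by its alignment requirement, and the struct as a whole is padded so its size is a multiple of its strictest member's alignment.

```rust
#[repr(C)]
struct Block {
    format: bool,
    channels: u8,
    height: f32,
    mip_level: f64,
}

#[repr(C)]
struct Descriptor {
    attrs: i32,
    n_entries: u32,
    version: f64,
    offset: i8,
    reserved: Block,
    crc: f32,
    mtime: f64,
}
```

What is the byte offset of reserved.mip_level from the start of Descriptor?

32

Block: @0: format [1B, align 1] → 1; @1: channels [1B, align 1] → 2; +2 pad (align 4); @4: height [4B, align 4] → 8; @8: mip_level [8B, align 8] → 16; size 16, align 8
@0: attrs [4B, align 4] → 4
@4: n_entries [4B, align 4] → 8
@8: version [8B, align 8] → 16
@16: offset [1B, align 1] → 17
+7 pad (align 8)
@24: reserved [16B, align 8] → 40
within Block: mip_level at 8
24 + 8 = 32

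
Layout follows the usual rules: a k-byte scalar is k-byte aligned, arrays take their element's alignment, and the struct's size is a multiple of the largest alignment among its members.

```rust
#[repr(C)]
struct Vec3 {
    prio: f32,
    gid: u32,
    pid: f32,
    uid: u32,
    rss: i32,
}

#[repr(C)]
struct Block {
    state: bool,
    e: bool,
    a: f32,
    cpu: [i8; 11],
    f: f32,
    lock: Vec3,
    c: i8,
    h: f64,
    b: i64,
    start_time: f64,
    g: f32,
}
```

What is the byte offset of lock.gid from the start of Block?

Vec3: prio at 0 (size 4, align 4) → ends 4; gid at 4 (size 4, align 4) → ends 8; pid at 8 (size 4, align 4) → ends 12; uid at 12 (size 4, align 4) → ends 16; rss at 16 (size 4, align 4) → ends 20; total 20 bytes, alignment 4
state at 0 (size 1, align 1) → ends 1
e at 1 (size 1, align 1) → ends 2
pad 2 to align 4 for a
a at 4 (size 4, align 4) → ends 8
cpu at 8 (size 11, align 1) → ends 19
pad 1 to align 4 for f
f at 20 (size 4, align 4) → ends 24
lock at 24 (size 20, align 4) → ends 44
within Vec3: gid at 4
24 + 4 = 28

28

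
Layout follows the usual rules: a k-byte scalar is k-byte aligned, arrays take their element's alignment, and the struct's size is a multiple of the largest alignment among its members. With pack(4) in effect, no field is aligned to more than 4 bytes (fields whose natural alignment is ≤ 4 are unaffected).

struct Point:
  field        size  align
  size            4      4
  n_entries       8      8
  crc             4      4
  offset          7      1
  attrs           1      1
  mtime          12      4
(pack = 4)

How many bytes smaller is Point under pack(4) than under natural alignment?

4

natural layout:
  @0: size [4B, align 4] → 4
  +4 pad (align 8)
  @8: n_entries [8B, align 8] → 16
  @16: crc [4B, align 4] → 20
  @20: offset [7B, align 1] → 27
  @27: attrs [1B, align 1] → 28
  @28: mtime [12B, align 4] → 40
  size 40, align 8
packed(4) layout:
  @0: size [4B, align 4] → 4
  @4: n_entries [8B, align 4] → 12
  @12: crc [4B, align 4] → 16
  @16: offset [7B, align 1] → 23
  @23: attrs [1B, align 1] → 24
  @24: mtime [12B, align 4] → 36
  size 36, align 4
40 − 36 = 4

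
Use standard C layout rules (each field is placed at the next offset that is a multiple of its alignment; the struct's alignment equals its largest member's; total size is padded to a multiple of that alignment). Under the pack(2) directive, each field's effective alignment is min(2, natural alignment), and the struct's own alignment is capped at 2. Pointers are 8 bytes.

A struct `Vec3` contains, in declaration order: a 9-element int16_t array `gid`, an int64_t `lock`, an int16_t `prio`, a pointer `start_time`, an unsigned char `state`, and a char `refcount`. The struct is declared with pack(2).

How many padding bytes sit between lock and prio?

gid at 0 (size 18, align 2) → ends 18
lock at 18 (size 8, align 2) → ends 26
prio at 26 (size 2, align 2) → ends 28

0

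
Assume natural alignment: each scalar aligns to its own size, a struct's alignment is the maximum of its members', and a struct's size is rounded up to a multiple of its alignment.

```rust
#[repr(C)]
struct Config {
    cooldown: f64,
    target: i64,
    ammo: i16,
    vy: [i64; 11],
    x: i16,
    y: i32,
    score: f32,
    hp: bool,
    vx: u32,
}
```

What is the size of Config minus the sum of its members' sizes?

@0: cooldown [8B, align 8] → 8
@8: target [8B, align 8] → 16
@16: ammo [2B, align 2] → 18
+6 pad (align 8)
@24: vy [88B, align 8] → 112
@112: x [2B, align 2] → 114
+2 pad (align 4)
@116: y [4B, align 4] → 120
@120: score [4B, align 4] → 124
@124: hp [1B, align 1] → 125
+3 pad (align 4)
@128: vx [4B, align 4] → 132
+4 tail pad (align 8)
size 136, align 8
data bytes 121, size 136 → padding 15

15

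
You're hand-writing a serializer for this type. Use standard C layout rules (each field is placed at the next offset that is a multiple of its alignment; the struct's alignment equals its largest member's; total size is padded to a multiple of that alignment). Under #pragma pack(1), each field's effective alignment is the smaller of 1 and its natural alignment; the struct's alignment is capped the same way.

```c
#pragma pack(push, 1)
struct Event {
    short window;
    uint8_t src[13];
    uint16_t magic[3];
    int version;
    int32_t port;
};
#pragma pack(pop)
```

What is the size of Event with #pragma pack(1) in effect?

@0: window [2B, align 1] → 2
@2: src [13B, align 1] → 15
@15: magic [6B, align 1] → 21
@21: version [4B, align 1] → 25
@25: port [4B, align 1] → 29
size 29, align 1

29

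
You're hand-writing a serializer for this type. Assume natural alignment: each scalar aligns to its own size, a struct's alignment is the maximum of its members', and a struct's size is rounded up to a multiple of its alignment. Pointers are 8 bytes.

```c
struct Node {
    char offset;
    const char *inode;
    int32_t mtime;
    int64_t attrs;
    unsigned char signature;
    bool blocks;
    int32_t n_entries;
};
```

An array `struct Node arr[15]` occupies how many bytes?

@0: offset [1B, align 1] → 1
+7 pad (align 8)
@8: inode [8B, align 8] → 16
@16: mtime [4B, align 4] → 20
+4 pad (align 8)
@24: attrs [8B, align 8] → 32
@32: signature [1B, align 1] → 33
@33: blocks [1B, align 1] → 34
+2 pad (align 4)
@36: n_entries [4B, align 4] → 40
size 40, align 8
array of 15: 15 × 40 = 600

600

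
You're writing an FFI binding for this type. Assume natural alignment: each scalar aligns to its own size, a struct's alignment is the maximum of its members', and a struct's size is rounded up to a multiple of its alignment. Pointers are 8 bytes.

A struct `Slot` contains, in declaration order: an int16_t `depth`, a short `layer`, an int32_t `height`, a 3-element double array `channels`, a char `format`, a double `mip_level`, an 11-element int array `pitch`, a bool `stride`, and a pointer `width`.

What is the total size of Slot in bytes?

104

0..2  depth  (2B, 2-aligned)
2..4  layer  (2B, 2-aligned)
4..8  height  (4B, 4-aligned)
8..32  channels  (24B, 8-aligned)
32..33  format  (1B, 1-aligned)
33..40  -- padding (7B)
40..48  mip_level  (8B, 8-aligned)
48..92  pitch  (44B, 4-aligned)
92..93  stride  (1B, 1-aligned)
93..96  -- padding (3B)
96..104  width  (8B, 8-aligned)
sizeof = 104, alignof = 8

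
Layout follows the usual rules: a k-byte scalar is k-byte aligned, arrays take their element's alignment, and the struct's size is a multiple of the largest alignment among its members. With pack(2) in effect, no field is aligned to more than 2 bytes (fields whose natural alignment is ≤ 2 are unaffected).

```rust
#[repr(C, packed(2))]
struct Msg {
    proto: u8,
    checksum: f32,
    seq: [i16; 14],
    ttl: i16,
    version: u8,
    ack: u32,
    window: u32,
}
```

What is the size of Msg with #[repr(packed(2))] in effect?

46

@0: proto [1B, align 1] → 1
+1 pad (align 2)
@2: checksum [4B, align 2] → 6
@6: seq [28B, align 2] → 34
@34: ttl [2B, align 2] → 36
@36: version [1B, align 1] → 37
+1 pad (align 2)
@38: ack [4B, align 2] → 42
@42: window [4B, align 2] → 46
size 46, align 2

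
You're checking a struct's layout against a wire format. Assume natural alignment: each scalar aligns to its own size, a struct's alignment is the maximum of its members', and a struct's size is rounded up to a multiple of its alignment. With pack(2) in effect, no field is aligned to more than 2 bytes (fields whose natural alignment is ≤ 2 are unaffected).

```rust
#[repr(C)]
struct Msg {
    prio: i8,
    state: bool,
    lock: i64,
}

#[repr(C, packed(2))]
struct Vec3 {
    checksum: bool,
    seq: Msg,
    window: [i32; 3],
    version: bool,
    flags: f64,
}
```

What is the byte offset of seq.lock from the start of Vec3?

Msg: prio at 0 (size 1, align 1) → ends 1; state at 1 (size 1, align 1) → ends 2; pad 6 to align 8 for lock; lock at 8 (size 8, align 8) → ends 16; total 16 bytes, alignment 8
checksum at 0 (size 1, align 1) → ends 1
pad 1 to align 2 for seq
seq at 2 (size 16, align 2) → ends 18
within Msg: lock at 8
2 + 8 = 10

10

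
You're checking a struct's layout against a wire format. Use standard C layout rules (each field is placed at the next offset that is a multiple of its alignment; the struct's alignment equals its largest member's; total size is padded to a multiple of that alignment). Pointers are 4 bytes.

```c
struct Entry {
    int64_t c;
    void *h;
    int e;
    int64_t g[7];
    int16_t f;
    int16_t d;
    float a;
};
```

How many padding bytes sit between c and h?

0

@0: c [8B, align 8] → 8
@8: h [4B, align 4] → 12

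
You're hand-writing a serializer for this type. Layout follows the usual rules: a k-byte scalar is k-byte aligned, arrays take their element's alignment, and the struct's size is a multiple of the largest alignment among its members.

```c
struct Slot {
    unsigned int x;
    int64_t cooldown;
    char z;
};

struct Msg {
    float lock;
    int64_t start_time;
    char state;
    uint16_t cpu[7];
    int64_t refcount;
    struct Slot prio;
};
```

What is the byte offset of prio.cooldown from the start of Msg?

Slot: 0..4  x  (4B, 4-aligned); 4..8  -- padding (4B); 8..16  cooldown  (8B, 8-aligned); 16..17  z  (1B, 1-aligned); 17..24  -- tail padding (7B); sizeof = 24, alignof = 8
0..4  lock  (4B, 4-aligned)
4..8  -- padding (4B)
8..16  start_time  (8B, 8-aligned)
16..17  state  (1B, 1-aligned)
17..18  -- padding (1B)
18..32  cpu  (14B, 2-aligned)
32..40  refcount  (8B, 8-aligned)
40..64  prio  (24B, 8-aligned)
within Slot: cooldown at 8
40 + 8 = 48

48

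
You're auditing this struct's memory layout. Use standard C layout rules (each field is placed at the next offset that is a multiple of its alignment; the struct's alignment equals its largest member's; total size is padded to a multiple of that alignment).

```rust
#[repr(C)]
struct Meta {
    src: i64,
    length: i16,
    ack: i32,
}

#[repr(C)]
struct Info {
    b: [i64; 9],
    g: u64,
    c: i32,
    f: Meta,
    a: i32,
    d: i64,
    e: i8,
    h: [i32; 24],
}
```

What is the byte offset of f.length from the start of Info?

Meta: src at 0 (size 8, align 8) → ends 8; length at 8 (size 2, align 2) → ends 10; pad 2 to align 4 for ack; ack at 12 (size 4, align 4) → ends 16; total 16 bytes, alignment 8
b at 0 (size 72, align 8) → ends 72
g at 72 (size 8, align 8) → ends 80
c at 80 (size 4, align 4) → ends 84
pad 4 to align 8 for f
f at 88 (size 16, align 8) → ends 104
within Meta: length at 8
88 + 8 = 96

96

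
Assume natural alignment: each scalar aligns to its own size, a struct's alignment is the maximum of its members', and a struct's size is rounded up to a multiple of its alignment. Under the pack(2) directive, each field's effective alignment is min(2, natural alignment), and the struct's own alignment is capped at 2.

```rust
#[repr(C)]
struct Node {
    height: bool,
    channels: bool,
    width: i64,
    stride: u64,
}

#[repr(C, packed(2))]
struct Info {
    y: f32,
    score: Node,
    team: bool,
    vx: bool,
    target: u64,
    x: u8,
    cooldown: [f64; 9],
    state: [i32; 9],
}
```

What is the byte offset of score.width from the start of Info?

12

Node: height at 0 (size 1, align 1) → ends 1; channels at 1 (size 1, align 1) → ends 2; pad 6 to align 8 for width; width at 8 (size 8, align 8) → ends 16; stride at 16 (size 8, align 8) → ends 24; total 24 bytes, alignment 8
y at 0 (size 4, align 2) → ends 4
score at 4 (size 24, align 2) → ends 28
within Node: width at 8
4 + 8 = 12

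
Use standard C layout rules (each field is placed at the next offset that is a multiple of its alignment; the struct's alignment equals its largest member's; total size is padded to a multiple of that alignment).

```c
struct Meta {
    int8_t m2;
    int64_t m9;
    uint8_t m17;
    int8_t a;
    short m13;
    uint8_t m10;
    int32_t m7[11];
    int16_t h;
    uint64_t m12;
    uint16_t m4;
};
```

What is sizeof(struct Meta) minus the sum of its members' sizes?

18

0..1  m2  (1B, 1-aligned)
1..8  -- padding (7B)
8..16  m9  (8B, 8-aligned)
16..17  m17  (1B, 1-aligned)
17..18  a  (1B, 1-aligned)
18..20  m13  (2B, 2-aligned)
20..21  m10  (1B, 1-aligned)
21..24  -- padding (3B)
24..68  m7  (44B, 4-aligned)
68..70  h  (2B, 2-aligned)
70..72  -- padding (2B)
72..80  m12  (8B, 8-aligned)
80..82  m4  (2B, 2-aligned)
82..88  -- tail padding (6B)
sizeof = 88, alignof = 8
data bytes 70, size 88 → padding 18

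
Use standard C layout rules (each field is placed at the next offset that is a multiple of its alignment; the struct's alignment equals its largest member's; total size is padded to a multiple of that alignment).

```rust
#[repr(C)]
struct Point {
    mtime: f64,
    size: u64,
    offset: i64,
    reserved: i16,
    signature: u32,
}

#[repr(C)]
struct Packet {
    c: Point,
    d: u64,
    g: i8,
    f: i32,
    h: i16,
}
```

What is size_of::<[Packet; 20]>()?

Point: mtime at 0 (size 8, align 8) → ends 8; size at 8 (size 8, align 8) → ends 16; offset at 16 (size 8, align 8) → ends 24; reserved at 24 (size 2, align 2) → ends 26; pad 2 to align 4 for signature; signature at 28 (size 4, align 4) → ends 32; total 32 bytes, alignment 8
c at 0 (size 32, align 8) → ends 32
d at 32 (size 8, align 8) → ends 40
g at 40 (size 1, align 1) → ends 41
pad 3 to align 4 for f
f at 44 (size 4, align 4) → ends 48
h at 48 (size 2, align 2) → ends 50
tail pad 6 to reach multiple of 8
total 56 bytes, alignment 8
array of 20: 20 × 56 = 1120

1120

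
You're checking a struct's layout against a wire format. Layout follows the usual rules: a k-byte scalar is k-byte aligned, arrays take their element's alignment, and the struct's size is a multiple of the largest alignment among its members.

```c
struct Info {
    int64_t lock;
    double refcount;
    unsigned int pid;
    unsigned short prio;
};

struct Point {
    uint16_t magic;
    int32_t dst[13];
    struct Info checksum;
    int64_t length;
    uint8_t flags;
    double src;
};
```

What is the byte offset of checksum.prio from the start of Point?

76

Info: lock at 0 (size 8, align 8) → ends 8; refcount at 8 (size 8, align 8) → ends 16; pid at 16 (size 4, align 4) → ends 20; prio at 20 (size 2, align 2) → ends 22; tail pad 2 to reach multiple of 8; total 24 bytes, alignment 8
magic at 0 (size 2, align 2) → ends 2
pad 2 to align 4 for dst
dst at 4 (size 52, align 4) → ends 56
checksum at 56 (size 24, align 8) → ends 80
within Info: prio at 20
56 + 20 = 76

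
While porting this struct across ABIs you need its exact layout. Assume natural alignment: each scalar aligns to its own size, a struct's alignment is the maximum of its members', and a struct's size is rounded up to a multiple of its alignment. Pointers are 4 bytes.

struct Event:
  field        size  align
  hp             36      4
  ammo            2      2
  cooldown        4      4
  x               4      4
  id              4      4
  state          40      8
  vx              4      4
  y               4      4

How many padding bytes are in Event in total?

0..36  hp  (36B, 4-aligned)
36..38  ammo  (2B, 2-aligned)
38..40  -- padding (2B)
40..44  cooldown  (4B, 4-aligned)
44..48  x  (4B, 4-aligned)
48..52  id  (4B, 4-aligned)
52..56  -- padding (4B)
56..96  state  (40B, 8-aligned)
96..100  vx  (4B, 4-aligned)
100..104  y  (4B, 4-aligned)
sizeof = 104, alignof = 8
data bytes 98, size 104 → padding 6

6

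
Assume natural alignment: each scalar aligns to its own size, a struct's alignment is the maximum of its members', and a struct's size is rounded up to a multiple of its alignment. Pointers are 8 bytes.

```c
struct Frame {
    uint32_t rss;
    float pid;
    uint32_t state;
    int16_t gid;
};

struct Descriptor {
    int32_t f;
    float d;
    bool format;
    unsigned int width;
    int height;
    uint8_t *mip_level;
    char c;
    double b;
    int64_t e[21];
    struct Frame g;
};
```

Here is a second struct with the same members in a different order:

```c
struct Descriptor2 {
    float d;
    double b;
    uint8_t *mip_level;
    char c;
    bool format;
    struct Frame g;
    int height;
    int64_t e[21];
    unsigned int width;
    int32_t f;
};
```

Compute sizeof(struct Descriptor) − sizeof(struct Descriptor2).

Frame: 0..4  rss  (4B, 4-aligned); 4..8  pid  (4B, 4-aligned); 8..12  state  (4B, 4-aligned); 12..14  gid  (2B, 2-aligned); 14..16  -- tail padding (2B); sizeof = 16, alignof = 4
0..4  f  (4B, 4-aligned)
4..8  d  (4B, 4-aligned)
8..9  format  (1B, 1-aligned)
9..12  -- padding (3B)
12..16  width  (4B, 4-aligned)
16..20  height  (4B, 4-aligned)
20..24  -- padding (4B)
24..32  mip_level  (8B, 8-aligned)
32..33  c  (1B, 1-aligned)
33..40  -- padding (7B)
40..48  b  (8B, 8-aligned)
48..216  e  (168B, 8-aligned)
216..232  g  (16B, 4-aligned)
sizeof = 232, alignof = 8
— Descriptor2 —
0..4  d  (4B, 4-aligned)
4..8  -- padding (4B)
8..16  b  (8B, 8-aligned)
16..24  mip_level  (8B, 8-aligned)
24..25  c  (1B, 1-aligned)
25..26  format  (1B, 1-aligned)
26..28  -- padding (2B)
28..44  g  (16B, 4-aligned)
44..48  height  (4B, 4-aligned)
48..216  e  (168B, 8-aligned)
216..220  width  (4B, 4-aligned)
220..224  f  (4B, 4-aligned)
sizeof = 224, alignof = 8
232 − 224 = 8

8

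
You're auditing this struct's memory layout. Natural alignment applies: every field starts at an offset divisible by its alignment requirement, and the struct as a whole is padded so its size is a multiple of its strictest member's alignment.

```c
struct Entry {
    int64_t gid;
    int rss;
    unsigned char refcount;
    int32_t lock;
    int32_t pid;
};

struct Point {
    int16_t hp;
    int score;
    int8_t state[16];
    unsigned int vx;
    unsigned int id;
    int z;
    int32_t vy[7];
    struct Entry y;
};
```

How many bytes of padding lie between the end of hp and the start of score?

Entry: gid at 0 (size 8, align 8) → ends 8; rss at 8 (size 4, align 4) → ends 12; refcount at 12 (size 1, align 1) → ends 13; pad 3 to align 4 for lock; lock at 16 (size 4, align 4) → ends 20; pid at 20 (size 4, align 4) → ends 24; total 24 bytes, alignment 8
hp at 0 (size 2, align 2) → ends 2
pad 2 to align 4 for score
score at 4 (size 4, align 4) → ends 8

2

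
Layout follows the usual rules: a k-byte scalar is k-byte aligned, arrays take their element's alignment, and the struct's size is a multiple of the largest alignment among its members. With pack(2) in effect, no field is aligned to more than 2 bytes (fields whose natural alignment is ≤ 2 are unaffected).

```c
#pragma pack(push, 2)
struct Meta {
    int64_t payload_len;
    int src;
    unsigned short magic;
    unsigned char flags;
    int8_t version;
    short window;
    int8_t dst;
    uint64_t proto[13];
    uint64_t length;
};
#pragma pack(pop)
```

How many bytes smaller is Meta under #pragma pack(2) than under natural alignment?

4

natural layout:
  @0: payload_len [8B, align 8] → 8
  @8: src [4B, align 4] → 12
  @12: magic [2B, align 2] → 14
  @14: flags [1B, align 1] → 15
  @15: version [1B, align 1] → 16
  @16: window [2B, align 2] → 18
  @18: dst [1B, align 1] → 19
  +5 pad (align 8)
  @24: proto [104B, align 8] → 128
  @128: length [8B, align 8] → 136
  size 136, align 8
packed(2) layout:
  @0: payload_len [8B, align 2] → 8
  @8: src [4B, align 2] → 12
  @12: magic [2B, align 2] → 14
  @14: flags [1B, align 1] → 15
  @15: version [1B, align 1] → 16
  @16: window [2B, align 2] → 18
  @18: dst [1B, align 1] → 19
  +1 pad (align 2)
  @20: proto [104B, align 2] → 124
  @124: length [8B, align 2] → 132
  size 132, align 2
136 − 132 = 4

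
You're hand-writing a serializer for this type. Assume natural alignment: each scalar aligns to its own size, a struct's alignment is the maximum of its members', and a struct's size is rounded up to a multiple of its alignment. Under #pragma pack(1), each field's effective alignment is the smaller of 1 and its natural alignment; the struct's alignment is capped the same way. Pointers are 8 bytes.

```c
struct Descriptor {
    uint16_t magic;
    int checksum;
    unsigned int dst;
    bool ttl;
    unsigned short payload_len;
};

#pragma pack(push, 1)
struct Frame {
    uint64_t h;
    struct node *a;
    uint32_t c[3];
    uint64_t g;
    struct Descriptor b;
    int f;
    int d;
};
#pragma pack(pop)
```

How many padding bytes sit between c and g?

0

Descriptor: @0: magic [2B, align 2] → 2; +2 pad (align 4); @4: checksum [4B, align 4] → 8; @8: dst [4B, align 4] → 12; @12: ttl [1B, align 1] → 13; +1 pad (align 2); @14: payload_len [2B, align 2] → 16; size 16, align 4
@0: h [8B, align 1] → 8
@8: a [8B, align 1] → 16
@16: c [12B, align 1] → 28
@28: g [8B, align 1] → 36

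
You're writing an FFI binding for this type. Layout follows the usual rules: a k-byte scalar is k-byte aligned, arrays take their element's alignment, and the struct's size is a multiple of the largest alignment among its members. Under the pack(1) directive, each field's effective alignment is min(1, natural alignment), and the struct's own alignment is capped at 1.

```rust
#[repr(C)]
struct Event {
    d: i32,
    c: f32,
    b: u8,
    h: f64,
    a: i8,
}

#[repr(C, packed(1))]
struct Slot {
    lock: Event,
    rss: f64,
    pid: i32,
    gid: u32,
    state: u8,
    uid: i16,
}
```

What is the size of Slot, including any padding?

Event: d at 0 (size 4, align 4) → ends 4; c at 4 (size 4, align 4) → ends 8; b at 8 (size 1, align 1) → ends 9; pad 7 to align 8 for h; h at 16 (size 8, align 8) → ends 24; a at 24 (size 1, align 1) → ends 25; tail pad 7 to reach multiple of 8; total 32 bytes, alignment 8
lock at 0 (size 32, align 1) → ends 32
rss at 32 (size 8, align 1) → ends 40
pid at 40 (size 4, align 1) → ends 44
gid at 44 (size 4, align 1) → ends 48
state at 48 (size 1, align 1) → ends 49
uid at 49 (size 2, align 1) → ends 51
total 51 bytes, alignment 1

51 bytes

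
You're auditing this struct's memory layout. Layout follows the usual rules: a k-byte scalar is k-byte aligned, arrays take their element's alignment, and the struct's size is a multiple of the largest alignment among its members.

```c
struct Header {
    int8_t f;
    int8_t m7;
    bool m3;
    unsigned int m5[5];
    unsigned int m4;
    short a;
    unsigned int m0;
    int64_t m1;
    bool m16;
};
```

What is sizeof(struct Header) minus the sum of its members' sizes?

14

0..1  f  (1B, 1-aligned)
1..2  m7  (1B, 1-aligned)
2..3  m3  (1B, 1-aligned)
3..4  -- padding (1B)
4..24  m5  (20B, 4-aligned)
24..28  m4  (4B, 4-aligned)
28..30  a  (2B, 2-aligned)
30..32  -- padding (2B)
32..36  m0  (4B, 4-aligned)
36..40  -- padding (4B)
40..48  m1  (8B, 8-aligned)
48..49  m16  (1B, 1-aligned)
49..56  -- tail padding (7B)
sizeof = 56, alignof = 8
data bytes 42, size 56 → padding 14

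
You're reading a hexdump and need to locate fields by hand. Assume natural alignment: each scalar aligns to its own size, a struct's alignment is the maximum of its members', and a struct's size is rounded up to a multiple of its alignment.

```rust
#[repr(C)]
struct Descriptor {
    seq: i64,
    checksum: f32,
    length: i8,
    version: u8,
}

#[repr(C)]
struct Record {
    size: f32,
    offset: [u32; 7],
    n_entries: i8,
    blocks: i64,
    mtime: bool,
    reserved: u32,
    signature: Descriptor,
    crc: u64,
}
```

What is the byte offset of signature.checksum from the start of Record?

64

Descriptor: 0..8  seq  (8B, 8-aligned); 8..12  checksum  (4B, 4-aligned); 12..13  length  (1B, 1-aligned); 13..14  version  (1B, 1-aligned); 14..16  -- tail padding (2B); sizeof = 16, alignof = 8
0..4  size  (4B, 4-aligned)
4..32  offset  (28B, 4-aligned)
32..33  n_entries  (1B, 1-aligned)
33..40  -- padding (7B)
40..48  blocks  (8B, 8-aligned)
48..49  mtime  (1B, 1-aligned)
49..52  -- padding (3B)
52..56  reserved  (4B, 4-aligned)
56..72  signature  (16B, 8-aligned)
within Descriptor: checksum at 8
56 + 8 = 64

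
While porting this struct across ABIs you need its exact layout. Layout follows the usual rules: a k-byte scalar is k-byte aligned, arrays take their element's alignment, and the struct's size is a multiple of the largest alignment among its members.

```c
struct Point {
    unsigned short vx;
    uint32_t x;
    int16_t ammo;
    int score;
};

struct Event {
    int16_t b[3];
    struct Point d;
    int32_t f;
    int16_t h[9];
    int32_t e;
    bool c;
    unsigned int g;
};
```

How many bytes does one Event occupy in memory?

60 bytes

Point: @0: vx [2B, align 2] → 2; +2 pad (align 4); @4: x [4B, align 4] → 8; @8: ammo [2B, align 2] → 10; +2 pad (align 4); @12: score [4B, align 4] → 16; size 16, align 4
@0: b [6B, align 2] → 6
+2 pad (align 4)
@8: d [16B, align 4] → 24
@24: f [4B, align 4] → 28
@28: h [18B, align 2] → 46
+2 pad (align 4)
@48: e [4B, align 4] → 52
@52: c [1B, align 1] → 53
+3 pad (align 4)
@56: g [4B, align 4] → 60
size 60, align 4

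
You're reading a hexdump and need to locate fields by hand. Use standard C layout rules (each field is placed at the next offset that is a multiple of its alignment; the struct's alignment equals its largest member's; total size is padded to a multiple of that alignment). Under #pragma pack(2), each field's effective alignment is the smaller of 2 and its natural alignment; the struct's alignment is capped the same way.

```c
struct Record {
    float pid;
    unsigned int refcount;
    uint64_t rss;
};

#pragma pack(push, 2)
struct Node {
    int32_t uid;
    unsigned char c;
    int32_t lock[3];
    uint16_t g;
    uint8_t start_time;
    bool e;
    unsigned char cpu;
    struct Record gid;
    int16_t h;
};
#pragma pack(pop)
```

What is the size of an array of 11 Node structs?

462

Record: pid at 0 (size 4, align 4) → ends 4; refcount at 4 (size 4, align 4) → ends 8; rss at 8 (size 8, align 8) → ends 16; total 16 bytes, alignment 8
uid at 0 (size 4, align 2) → ends 4
c at 4 (size 1, align 1) → ends 5
pad 1 to align 2 for lock
lock at 6 (size 12, align 2) → ends 18
g at 18 (size 2, align 2) → ends 20
start_time at 20 (size 1, align 1) → ends 21
e at 21 (size 1, align 1) → ends 22
cpu at 22 (size 1, align 1) → ends 23
pad 1 to align 2 for gid
gid at 24 (size 16, align 2) → ends 40
h at 40 (size 2, align 2) → ends 42
total 42 bytes, alignment 2
array of 11: 11 × 42 = 462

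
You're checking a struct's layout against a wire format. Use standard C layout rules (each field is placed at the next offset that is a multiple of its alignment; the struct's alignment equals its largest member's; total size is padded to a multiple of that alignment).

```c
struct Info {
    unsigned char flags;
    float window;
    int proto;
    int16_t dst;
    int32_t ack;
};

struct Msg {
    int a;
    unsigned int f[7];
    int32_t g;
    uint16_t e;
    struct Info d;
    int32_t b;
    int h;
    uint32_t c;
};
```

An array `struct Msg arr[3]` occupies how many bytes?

Info: flags at 0 (size 1, align 1) → ends 1; pad 3 to align 4 for window; window at 4 (size 4, align 4) → ends 8; proto at 8 (size 4, align 4) → ends 12; dst at 12 (size 2, align 2) → ends 14; pad 2 to align 4 for ack; ack at 16 (size 4, align 4) → ends 20; total 20 bytes, alignment 4
a at 0 (size 4, align 4) → ends 4
f at 4 (size 28, align 4) → ends 32
g at 32 (size 4, align 4) → ends 36
e at 36 (size 2, align 2) → ends 38
pad 2 to align 4 for d
d at 40 (size 20, align 4) → ends 60
b at 60 (size 4, align 4) → ends 64
h at 64 (size 4, align 4) → ends 68
c at 68 (size 4, align 4) → ends 72
total 72 bytes, alignment 4
array of 3: 3 × 72 = 216

216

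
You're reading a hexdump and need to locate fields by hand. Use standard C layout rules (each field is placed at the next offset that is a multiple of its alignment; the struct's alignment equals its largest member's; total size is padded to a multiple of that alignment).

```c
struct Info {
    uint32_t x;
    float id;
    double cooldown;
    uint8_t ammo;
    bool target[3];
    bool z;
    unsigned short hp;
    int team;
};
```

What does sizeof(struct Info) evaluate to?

32 bytes

@0: x [4B, align 4] → 4
@4: id [4B, align 4] → 8
@8: cooldown [8B, align 8] → 16
@16: ammo [1B, align 1] → 17
@17: target [3B, align 1] → 20
@20: z [1B, align 1] → 21
+1 pad (align 2)
@22: hp [2B, align 2] → 24
@24: team [4B, align 4] → 28
+4 tail pad (align 8)
size 32, align 8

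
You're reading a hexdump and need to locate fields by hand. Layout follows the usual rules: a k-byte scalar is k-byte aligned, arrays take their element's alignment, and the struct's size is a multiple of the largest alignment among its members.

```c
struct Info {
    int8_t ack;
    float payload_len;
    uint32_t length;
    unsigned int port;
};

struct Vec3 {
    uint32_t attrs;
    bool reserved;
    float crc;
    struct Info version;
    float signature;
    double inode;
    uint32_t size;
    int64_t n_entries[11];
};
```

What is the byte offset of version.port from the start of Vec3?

Info: 0..1  ack  (1B, 1-aligned); 1..4  -- padding (3B); 4..8  payload_len  (4B, 4-aligned); 8..12  length  (4B, 4-aligned); 12..16  port  (4B, 4-aligned); sizeof = 16, alignof = 4
0..4  attrs  (4B, 4-aligned)
4..5  reserved  (1B, 1-aligned)
5..8  -- padding (3B)
8..12  crc  (4B, 4-aligned)
12..28  version  (16B, 4-aligned)
within Info: port at 12
12 + 12 = 24

24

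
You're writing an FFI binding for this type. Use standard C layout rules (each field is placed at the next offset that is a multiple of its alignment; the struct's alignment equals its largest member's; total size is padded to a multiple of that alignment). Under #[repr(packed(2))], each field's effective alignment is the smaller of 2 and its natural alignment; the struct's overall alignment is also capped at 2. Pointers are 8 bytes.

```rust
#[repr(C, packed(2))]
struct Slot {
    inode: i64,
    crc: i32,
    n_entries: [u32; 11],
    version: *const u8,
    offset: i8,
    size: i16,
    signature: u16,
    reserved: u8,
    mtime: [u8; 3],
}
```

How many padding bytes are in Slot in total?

@0: inode [8B, align 2] → 8
@8: crc [4B, align 2] → 12
@12: n_entries [44B, align 2] → 56
@56: version [8B, align 2] → 64
@64: offset [1B, align 1] → 65
+1 pad (align 2)
@66: size [2B, align 2] → 68
@68: signature [2B, align 2] → 70
@70: reserved [1B, align 1] → 71
@71: mtime [3B, align 1] → 74
size 74, align 2
data bytes 73, size 74 → padding 1

1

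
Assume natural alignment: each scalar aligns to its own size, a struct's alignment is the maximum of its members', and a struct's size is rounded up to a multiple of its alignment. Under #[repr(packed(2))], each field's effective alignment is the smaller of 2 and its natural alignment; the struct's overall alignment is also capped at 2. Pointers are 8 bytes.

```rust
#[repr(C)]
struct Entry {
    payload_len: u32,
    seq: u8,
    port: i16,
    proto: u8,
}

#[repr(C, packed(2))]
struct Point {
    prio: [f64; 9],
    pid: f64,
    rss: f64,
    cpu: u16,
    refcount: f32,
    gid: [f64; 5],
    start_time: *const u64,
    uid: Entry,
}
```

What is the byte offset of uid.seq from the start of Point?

146

Entry: 0..4  payload_len  (4B, 4-aligned); 4..5  seq  (1B, 1-aligned); 5..6  -- padding (1B); 6..8  port  (2B, 2-aligned); 8..9  proto  (1B, 1-aligned); 9..12  -- tail padding (3B); sizeof = 12, alignof = 4
0..72  prio  (72B, 2-aligned)
72..80  pid  (8B, 2-aligned)
80..88  rss  (8B, 2-aligned)
88..90  cpu  (2B, 2-aligned)
90..94  refcount  (4B, 2-aligned)
94..134  gid  (40B, 2-aligned)
134..142  start_time  (8B, 2-aligned)
142..154  uid  (12B, 2-aligned)
within Entry: seq at 4
142 + 4 = 146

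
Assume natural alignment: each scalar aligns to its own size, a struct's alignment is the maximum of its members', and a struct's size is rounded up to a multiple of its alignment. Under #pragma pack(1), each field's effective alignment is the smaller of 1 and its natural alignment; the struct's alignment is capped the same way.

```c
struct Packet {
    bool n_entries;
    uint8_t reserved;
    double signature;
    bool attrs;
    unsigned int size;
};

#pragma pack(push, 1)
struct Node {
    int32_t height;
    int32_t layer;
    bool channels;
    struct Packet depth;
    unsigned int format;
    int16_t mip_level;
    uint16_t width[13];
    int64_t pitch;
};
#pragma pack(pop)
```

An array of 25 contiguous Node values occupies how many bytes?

Packet: n_entries at 0 (size 1, align 1) → ends 1; reserved at 1 (size 1, align 1) → ends 2; pad 6 to align 8 for signature; signature at 8 (size 8, align 8) → ends 16; attrs at 16 (size 1, align 1) → ends 17; pad 3 to align 4 for size; size at 20 (size 4, align 4) → ends 24; total 24 bytes, alignment 8
height at 0 (size 4, align 1) → ends 4
layer at 4 (size 4, align 1) → ends 8
channels at 8 (size 1, align 1) → ends 9
depth at 9 (size 24, align 1) → ends 33
format at 33 (size 4, align 1) → ends 37
mip_level at 37 (size 2, align 1) → ends 39
width at 39 (size 26, align 1) → ends 65
pitch at 65 (size 8, align 1) → ends 73
total 73 bytes, alignment 1
array of 25: 25 × 73 = 1825

1825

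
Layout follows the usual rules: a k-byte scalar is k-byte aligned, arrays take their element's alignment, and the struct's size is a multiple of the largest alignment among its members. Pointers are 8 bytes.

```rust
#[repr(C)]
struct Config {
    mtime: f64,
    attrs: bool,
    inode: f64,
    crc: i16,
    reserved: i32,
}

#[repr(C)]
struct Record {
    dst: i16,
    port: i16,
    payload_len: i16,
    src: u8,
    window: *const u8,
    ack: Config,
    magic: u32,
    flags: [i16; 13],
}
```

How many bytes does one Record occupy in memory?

80

Config: 0..8  mtime  (8B, 8-aligned); 8..9  attrs  (1B, 1-aligned); 9..16  -- padding (7B); 16..24  inode  (8B, 8-aligned); 24..26  crc  (2B, 2-aligned); 26..28  -- padding (2B); 28..32  reserved  (4B, 4-aligned); sizeof = 32, alignof = 8
0..2  dst  (2B, 2-aligned)
2..4  port  (2B, 2-aligned)
4..6  payload_len  (2B, 2-aligned)
6..7  src  (1B, 1-aligned)
7..8  -- padding (1B)
8..16  window  (8B, 8-aligned)
16..48  ack  (32B, 8-aligned)
48..52  magic  (4B, 4-aligned)
52..78  flags  (26B, 2-aligned)
78..80  -- tail padding (2B)
sizeof = 80, alignof = 8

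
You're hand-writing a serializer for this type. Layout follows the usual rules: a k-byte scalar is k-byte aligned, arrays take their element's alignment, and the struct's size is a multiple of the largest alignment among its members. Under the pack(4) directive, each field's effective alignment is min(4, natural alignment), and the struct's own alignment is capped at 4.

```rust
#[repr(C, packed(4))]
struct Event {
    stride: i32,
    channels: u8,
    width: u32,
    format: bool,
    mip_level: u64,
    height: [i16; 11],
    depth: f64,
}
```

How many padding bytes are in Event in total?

8

@0: stride [4B, align 4] → 4
@4: channels [1B, align 1] → 5
+3 pad (align 4)
@8: width [4B, align 4] → 12
@12: format [1B, align 1] → 13
+3 pad (align 4)
@16: mip_level [8B, align 4] → 24
@24: height [22B, align 2] → 46
+2 pad (align 4)
@48: depth [8B, align 4] → 56
size 56, align 4
data bytes 48, size 56 → padding 8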